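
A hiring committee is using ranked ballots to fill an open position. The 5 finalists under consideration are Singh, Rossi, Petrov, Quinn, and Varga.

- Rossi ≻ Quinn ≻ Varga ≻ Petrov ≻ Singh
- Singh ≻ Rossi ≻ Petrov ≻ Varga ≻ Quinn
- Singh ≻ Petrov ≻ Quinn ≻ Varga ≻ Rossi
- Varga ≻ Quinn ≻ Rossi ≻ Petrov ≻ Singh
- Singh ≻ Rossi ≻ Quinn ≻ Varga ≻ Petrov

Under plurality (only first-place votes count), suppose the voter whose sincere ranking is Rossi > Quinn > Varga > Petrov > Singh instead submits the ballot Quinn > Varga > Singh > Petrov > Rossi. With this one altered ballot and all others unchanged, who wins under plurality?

Singh

First-place totals with the altered ballot: Singh 3, Rossi 0, Petrov 0, Quinn 1, Varga 1.
The winner is unchanged: still Singh.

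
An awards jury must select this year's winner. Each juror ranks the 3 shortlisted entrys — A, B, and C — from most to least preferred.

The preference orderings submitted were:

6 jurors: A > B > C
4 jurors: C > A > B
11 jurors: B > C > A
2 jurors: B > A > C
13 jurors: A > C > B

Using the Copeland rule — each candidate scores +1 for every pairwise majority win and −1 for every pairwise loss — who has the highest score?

A

Pairwise results:
  A vs B: A wins 23–13.
  A vs C: A wins 21–15.
  B vs C: B wins 19–17.
Copeland scores (wins − losses):
  A: 2 − 0 = 2
  B: 1 − 1 = 0
  C: 0 − 2 = -2
A has the best Copeland score.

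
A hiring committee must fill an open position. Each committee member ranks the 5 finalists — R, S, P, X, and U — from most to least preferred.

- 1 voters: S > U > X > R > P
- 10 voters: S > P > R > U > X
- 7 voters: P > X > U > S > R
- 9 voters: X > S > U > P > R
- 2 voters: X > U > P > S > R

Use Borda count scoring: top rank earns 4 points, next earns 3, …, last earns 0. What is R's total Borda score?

21

Borda scores:
  R: 1 + 10·2 + 7·0 + 9·0 + 2·0 = 21
  S: 4 + 10·4 + 7·1 + 9·3 + 2·1 = 80
  P: 0 + 10·3 + 7·4 + 9·1 + 2·2 = 71
  X: 2 + 10·0 + 7·3 + 9·4 + 2·4 = 67
  U: 3 + 10·1 + 7·2 + 9·2 + 2·3 = 51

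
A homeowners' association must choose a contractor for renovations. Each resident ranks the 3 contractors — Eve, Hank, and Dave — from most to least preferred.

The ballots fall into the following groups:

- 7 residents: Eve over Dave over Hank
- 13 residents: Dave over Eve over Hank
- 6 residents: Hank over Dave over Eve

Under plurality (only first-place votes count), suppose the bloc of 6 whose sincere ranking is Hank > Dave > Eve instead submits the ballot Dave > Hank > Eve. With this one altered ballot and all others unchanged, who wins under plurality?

Dave

First-place totals with the altered ballot: Eve 7, Hank 0, Dave 19.
The winner is unchanged: still Dave.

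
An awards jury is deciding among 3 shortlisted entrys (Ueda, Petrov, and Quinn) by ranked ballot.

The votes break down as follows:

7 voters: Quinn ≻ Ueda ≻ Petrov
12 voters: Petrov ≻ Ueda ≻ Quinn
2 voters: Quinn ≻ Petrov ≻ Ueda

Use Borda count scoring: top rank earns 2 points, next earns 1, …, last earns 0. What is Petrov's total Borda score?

Borda scores:
  Ueda: 7·1 + 12·1 + 2·0 = 19
  Petrov: 7·0 + 12·2 + 2·1 = 26
  Quinn: 7·2 + 12·0 + 2·2 = 18

26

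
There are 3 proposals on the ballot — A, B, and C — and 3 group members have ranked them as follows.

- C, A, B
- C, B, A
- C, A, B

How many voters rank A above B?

2

Ballots ranking A above B: 2.
Ballots ranking B above A: 1.
So 2 of 3 voters prefer A to B.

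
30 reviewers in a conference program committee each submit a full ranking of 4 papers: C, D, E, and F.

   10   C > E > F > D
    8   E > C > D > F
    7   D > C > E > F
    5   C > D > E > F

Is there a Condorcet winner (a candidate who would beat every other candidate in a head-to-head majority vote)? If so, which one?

C

Head-to-head results (30 voters total):
C vs D: C wins 23–7.
C vs E: C wins 22–8.
C vs F: C wins 30–0.
D vs E: E wins 18–12.
D vs F: D wins 20–10.
E vs F: E wins 30–0.
C beats each rival — D (23–7), E (22–8), F (30–0) — so C is the Condorcet winner.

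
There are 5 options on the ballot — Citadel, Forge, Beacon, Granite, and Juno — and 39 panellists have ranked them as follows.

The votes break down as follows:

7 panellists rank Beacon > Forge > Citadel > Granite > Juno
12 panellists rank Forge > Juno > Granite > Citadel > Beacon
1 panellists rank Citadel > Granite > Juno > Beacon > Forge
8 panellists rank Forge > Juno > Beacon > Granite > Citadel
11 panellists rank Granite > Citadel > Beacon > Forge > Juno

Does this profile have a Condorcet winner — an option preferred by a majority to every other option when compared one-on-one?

Yes

Head-to-head results (39 voters total):
Citadel vs Forge: Forge wins 27–12.
Citadel vs Beacon: Citadel wins 24–15.
Citadel vs Granite: Granite wins 31–8.
Citadel vs Juno: Juno wins 20–19.
Forge vs Beacon: Forge wins 20–19.
Forge vs Granite: Forge wins 27–12.
Forge vs Juno: Forge wins 38–1.
Beacon vs Granite: Granite wins 24–15.
Beacon vs Juno: Juno wins 21–18.
Granite vs Juno: Juno wins 20–19.
Forge beats each rival — Citadel (27–12), Beacon (20–19), Granite (27–12), Juno (38–1) — so Forge is the Condorcet winner.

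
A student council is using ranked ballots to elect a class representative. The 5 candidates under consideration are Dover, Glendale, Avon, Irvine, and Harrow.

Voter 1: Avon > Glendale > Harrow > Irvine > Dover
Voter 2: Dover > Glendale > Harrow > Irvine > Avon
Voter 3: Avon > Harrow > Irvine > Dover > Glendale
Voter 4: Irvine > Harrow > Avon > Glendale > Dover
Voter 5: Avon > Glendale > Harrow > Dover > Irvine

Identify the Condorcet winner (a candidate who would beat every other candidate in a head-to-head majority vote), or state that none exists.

Avon

Head-to-head results (5 voters total):
Dover vs Glendale: Glendale wins 3–2.
Dover vs Avon: Avon wins 4–1.
Dover vs Irvine: Irvine wins 3–2.
Dover vs Harrow: Harrow wins 4–1.
Glendale vs Avon: Avon wins 4–1.
Glendale vs Irvine: Glendale wins 3–2.
Glendale vs Harrow: Glendale wins 3–2.
Avon vs Irvine: Avon wins 3–2.
Avon vs Harrow: Avon wins 3–2.
Irvine vs Harrow: Harrow wins 4–1.
Avon beats each rival — Dover (4–1), Glendale (4–1), Irvine (3–2), Harrow (3–2) — so Avon is the Condorcet winner.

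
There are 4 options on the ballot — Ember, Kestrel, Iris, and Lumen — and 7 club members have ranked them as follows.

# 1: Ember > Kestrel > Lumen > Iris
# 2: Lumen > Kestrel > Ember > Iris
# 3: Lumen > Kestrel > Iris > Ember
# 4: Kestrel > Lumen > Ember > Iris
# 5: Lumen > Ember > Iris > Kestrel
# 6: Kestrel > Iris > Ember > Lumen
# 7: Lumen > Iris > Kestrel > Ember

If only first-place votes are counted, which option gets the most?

First-place vote totals:
  Ember: 1
  Kestrel: 2
  Iris: 0
  Lumen: 4
Lumen has the most first-place votes.

Lumen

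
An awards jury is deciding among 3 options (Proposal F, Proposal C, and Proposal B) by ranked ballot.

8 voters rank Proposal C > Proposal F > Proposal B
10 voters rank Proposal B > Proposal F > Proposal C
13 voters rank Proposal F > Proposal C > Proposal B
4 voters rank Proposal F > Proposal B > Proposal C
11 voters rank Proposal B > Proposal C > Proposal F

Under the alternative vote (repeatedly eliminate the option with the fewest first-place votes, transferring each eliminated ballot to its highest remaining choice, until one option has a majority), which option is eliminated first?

Proposal C

Round 1: Proposal B 21, Proposal F 17, Proposal C 8. Proposal C has the fewest and is eliminated.
Round 2: Proposal F 25, Proposal B 21. Proposal F has a majority.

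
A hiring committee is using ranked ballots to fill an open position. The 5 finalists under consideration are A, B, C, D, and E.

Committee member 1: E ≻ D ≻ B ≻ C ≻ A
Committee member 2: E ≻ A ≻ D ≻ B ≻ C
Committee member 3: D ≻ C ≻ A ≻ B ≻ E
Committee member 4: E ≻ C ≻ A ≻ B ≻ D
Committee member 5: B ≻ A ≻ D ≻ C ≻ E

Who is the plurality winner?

First-place vote totals:
  A: 0
  B: 1
  C: 0
  D: 1
  E: 3
E has the most first-place votes.

E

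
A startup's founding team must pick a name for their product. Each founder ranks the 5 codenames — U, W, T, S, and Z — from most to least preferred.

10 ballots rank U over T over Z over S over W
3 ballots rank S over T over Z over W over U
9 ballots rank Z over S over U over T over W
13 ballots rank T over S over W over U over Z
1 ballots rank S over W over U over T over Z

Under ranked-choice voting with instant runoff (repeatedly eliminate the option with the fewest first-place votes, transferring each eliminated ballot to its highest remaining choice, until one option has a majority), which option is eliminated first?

W

Round 1: T 13, U 10, Z 9, S 4, W 0. W has the fewest and is eliminated.
Round 2: T 13, U 10, Z 9, S 4. S has the fewest and is eliminated.
Round 3: T 16, U 11, Z 9. Z has the fewest and is eliminated.
Round 4: U 20, T 16. U has a majority.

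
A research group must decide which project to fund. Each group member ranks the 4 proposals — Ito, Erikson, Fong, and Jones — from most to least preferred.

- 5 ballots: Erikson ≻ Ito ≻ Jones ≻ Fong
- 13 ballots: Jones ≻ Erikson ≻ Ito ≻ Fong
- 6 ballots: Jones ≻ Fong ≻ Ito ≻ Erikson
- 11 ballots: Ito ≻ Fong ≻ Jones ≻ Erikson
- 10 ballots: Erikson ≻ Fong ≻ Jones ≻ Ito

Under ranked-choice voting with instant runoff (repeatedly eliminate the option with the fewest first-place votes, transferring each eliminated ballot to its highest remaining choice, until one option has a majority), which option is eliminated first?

Fong

Round 1: Jones 19, Erikson 15, Ito 11, Fong 0. Fong has the fewest and is eliminated.
Round 2: Jones 19, Erikson 15, Ito 11. Ito has the fewest and is eliminated.
Round 3: Jones 30, Erikson 15. Jones has a majority.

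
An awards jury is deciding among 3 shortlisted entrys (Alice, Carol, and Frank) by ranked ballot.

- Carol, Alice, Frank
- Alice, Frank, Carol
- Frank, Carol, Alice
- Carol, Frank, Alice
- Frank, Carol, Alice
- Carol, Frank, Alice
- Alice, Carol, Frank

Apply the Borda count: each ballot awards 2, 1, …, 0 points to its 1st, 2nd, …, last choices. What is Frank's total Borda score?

7

Borda scores:
  Alice: 1 + 2 + 0 + 0 + 0 + 0 + 2 = 5
  Carol: 2 + 0 + 1 + 2 + 1 + 2 + 1 = 9
  Frank: 0 + 1 + 2 + 1 + 2 + 1 + 0 = 7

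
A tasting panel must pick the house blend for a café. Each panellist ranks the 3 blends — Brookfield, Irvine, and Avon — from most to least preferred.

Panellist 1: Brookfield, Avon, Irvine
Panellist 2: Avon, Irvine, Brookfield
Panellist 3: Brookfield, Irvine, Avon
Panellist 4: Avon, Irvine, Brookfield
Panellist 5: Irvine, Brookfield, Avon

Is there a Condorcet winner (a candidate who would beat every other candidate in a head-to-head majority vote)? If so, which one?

Head-to-head results (5 voters total):
Brookfield vs Irvine: Irvine wins 3–2.
Brookfield vs Avon: Brookfield wins 3–2.
Irvine vs Avon: Avon wins 3–2.
No candidate beats all others: Brookfield beats Avon beats Irvine beats Brookfield, a majority cycle.

None — there is no Condorcet winner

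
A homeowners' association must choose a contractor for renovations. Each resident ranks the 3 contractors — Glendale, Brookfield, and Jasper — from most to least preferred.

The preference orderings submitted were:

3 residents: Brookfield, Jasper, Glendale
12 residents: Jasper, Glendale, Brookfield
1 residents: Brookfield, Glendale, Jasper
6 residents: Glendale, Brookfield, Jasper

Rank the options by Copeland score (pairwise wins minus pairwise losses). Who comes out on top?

Pairwise results:
  Glendale vs Brookfield: Glendale wins 18–4.
  Glendale vs Jasper: Jasper wins 15–7.
  Brookfield vs Jasper: Jasper wins 12–10.
Copeland scores (wins − losses):
  Glendale: 1 − 1 = 0
  Brookfield: 0 − 2 = -2
  Jasper: 2 − 0 = 2
Jasper has the best Copeland score.

Jasper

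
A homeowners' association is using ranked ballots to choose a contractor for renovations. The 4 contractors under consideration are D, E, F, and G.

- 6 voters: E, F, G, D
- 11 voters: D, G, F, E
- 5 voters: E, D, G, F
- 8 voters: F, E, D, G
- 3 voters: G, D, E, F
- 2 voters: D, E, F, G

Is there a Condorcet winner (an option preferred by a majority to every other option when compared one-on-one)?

No

Head-to-head results (35 voters total):
D vs E: E wins 19–16.
D vs F: D wins 21–14.
D vs G: D wins 26–9.
E vs F: F wins 19–16.
E vs G: E wins 21–14.
F vs G: G wins 19–16.
No candidate beats all others: D beats F beats E beats D, a majority cycle.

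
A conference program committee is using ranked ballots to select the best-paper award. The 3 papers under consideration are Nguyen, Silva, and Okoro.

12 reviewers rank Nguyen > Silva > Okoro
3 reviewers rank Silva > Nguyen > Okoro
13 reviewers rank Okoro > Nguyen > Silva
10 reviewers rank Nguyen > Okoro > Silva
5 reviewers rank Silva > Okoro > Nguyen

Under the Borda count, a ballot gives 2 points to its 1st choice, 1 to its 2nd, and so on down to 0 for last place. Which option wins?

Borda scores:
  Nguyen: 12·2 + 3·1 + 13·1 + 10·2 + 5·0 = 60
  Silva: 12·1 + 3·2 + 13·0 + 10·0 + 5·2 = 28
  Okoro: 12·0 + 3·0 + 13·2 + 10·1 + 5·1 = 41
Nguyen has the highest total.

Nguyen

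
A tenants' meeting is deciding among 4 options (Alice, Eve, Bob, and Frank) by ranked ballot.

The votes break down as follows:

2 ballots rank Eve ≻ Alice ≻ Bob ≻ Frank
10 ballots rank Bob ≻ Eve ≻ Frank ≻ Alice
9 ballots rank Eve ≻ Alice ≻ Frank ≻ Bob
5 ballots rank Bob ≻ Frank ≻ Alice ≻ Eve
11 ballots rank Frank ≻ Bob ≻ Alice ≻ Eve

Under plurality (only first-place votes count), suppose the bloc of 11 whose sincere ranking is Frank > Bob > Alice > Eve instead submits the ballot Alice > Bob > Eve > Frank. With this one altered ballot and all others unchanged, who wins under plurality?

Bob

First-place totals with the altered ballot: Alice 11, Eve 11, Bob 15, Frank 0.
The winner is unchanged: still Bob.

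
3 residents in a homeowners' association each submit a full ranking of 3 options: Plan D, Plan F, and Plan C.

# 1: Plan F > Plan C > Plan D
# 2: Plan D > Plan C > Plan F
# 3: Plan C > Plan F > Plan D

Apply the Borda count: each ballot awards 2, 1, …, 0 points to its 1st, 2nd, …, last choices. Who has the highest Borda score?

Borda scores:
  Plan D: 0 + 2 + 0 = 2
  Plan F: 2 + 0 + 1 = 3
  Plan C: 1 + 1 + 2 = 4
Plan C has the highest total.

Plan C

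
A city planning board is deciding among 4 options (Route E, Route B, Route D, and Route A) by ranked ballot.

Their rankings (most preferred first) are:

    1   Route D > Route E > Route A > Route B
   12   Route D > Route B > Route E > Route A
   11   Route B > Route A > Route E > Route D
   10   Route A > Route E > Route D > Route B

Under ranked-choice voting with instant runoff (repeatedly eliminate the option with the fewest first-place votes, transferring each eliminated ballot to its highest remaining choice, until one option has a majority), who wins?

Route D

Round 1: Route D 13, Route B 11, Route A 10, Route E 0. Route E has the fewest and is eliminated.
Round 2: Route D 13, Route B 11, Route A 10. Route A has the fewest and is eliminated.
Round 3: Route D 23, Route B 11. Route D has a majority.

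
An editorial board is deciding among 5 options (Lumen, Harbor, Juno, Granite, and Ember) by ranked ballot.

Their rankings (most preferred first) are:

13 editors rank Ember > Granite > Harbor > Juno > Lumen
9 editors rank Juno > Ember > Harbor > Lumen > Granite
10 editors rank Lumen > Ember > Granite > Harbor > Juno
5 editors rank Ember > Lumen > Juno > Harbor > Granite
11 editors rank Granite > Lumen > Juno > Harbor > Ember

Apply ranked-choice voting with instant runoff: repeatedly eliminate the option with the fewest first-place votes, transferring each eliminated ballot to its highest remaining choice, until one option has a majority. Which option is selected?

Ember

Round 1: Ember 18, Granite 11, Lumen 10, Juno 9, Harbor 0. Harbor has the fewest and is eliminated.
Round 2: Ember 18, Granite 11, Lumen 10, Juno 9. Juno has the fewest and is eliminated.
Round 3: Ember 27, Granite 11, Lumen 10. Ember has a majority.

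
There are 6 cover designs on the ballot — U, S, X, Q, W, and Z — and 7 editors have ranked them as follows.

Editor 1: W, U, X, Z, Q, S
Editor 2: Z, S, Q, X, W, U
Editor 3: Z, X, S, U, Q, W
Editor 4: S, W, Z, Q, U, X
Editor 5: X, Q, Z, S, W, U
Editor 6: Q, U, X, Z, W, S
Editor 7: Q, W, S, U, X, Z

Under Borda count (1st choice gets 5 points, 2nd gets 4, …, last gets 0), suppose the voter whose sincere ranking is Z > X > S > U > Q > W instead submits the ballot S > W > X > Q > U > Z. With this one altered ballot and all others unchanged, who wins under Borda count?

Borda totals with the altered ballot: U 12, S 19, X 17, Q 22, W 20, Z 15.
The winner is unchanged: still Q.

Q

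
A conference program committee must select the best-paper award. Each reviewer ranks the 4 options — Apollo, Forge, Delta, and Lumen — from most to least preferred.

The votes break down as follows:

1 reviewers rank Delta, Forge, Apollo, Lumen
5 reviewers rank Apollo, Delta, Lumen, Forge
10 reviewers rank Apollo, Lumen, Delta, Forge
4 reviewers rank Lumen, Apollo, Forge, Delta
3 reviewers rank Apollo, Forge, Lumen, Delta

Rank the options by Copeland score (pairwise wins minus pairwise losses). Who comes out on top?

Apollo

Pairwise results:
  Apollo vs Forge: Apollo wins 22–1.
  Apollo vs Delta: Apollo wins 22–1.
  Apollo vs Lumen: Apollo wins 19–4.
  Forge vs Delta: Delta wins 16–7.
  Forge vs Lumen: Lumen wins 19–4.
  Delta vs Lumen: Lumen wins 17–6.
Copeland scores (wins − losses):
  Apollo: 3 − 0 = 3
  Forge: 0 − 3 = -3
  Delta: 1 − 2 = -1
  Lumen: 2 − 1 = 1
Apollo has the best Copeland score.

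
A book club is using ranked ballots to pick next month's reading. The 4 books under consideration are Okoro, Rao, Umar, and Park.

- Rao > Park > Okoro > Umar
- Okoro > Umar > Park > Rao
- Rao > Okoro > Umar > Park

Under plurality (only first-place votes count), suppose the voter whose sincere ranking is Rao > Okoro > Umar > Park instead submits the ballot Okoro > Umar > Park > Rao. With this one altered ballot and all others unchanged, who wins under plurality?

First-place totals with the altered ballot: Okoro 2, Rao 1, Umar 0, Park 0.
The switch changes the winner from Rao to Okoro.

Okoro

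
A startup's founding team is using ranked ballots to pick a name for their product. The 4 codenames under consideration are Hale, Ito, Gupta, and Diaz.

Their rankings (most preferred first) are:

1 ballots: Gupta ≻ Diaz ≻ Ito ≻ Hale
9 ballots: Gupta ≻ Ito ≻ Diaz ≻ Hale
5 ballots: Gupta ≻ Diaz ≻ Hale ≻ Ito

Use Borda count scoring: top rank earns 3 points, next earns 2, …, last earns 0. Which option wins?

Borda scores:
  Hale: 0 + 9·0 + 5·1 = 5
  Ito: 1 + 9·2 + 5·0 = 19
  Gupta: 3 + 9·3 + 5·3 = 45
  Diaz: 2 + 9·1 + 5·2 = 21
Gupta has the highest total.

Gupta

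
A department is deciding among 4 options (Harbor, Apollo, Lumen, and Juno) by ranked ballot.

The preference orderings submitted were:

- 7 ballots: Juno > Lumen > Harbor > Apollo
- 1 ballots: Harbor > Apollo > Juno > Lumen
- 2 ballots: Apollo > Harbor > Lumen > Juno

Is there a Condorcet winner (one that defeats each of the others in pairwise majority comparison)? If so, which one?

Head-to-head results (10 voters total):
Harbor vs Apollo: Harbor wins 8–2.
Harbor vs Lumen: Lumen wins 7–3.
Harbor vs Juno: Juno wins 7–3.
Apollo vs Lumen: Lumen wins 7–3.
Apollo vs Juno: Juno wins 7–3.
Lumen vs Juno: Juno wins 8–2.
Juno beats each rival — Harbor (7–3), Apollo (7–3), Lumen (8–2) — so Juno is the Condorcet winner.

Juno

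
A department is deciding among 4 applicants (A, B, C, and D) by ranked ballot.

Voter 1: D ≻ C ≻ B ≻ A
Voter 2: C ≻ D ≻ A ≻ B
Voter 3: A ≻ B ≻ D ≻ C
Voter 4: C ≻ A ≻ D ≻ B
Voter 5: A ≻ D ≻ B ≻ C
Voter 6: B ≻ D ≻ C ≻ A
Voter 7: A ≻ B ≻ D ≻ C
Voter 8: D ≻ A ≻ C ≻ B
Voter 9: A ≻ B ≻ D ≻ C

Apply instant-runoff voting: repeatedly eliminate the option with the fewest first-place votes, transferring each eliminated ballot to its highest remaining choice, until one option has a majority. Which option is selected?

Round 1: A 4, C 2, D 2, B 1. B has the fewest and is eliminated.
Round 2: A 4, D 3, C 2. C has the fewest and is eliminated.
Round 3: A 5, D 4. A has a majority.

A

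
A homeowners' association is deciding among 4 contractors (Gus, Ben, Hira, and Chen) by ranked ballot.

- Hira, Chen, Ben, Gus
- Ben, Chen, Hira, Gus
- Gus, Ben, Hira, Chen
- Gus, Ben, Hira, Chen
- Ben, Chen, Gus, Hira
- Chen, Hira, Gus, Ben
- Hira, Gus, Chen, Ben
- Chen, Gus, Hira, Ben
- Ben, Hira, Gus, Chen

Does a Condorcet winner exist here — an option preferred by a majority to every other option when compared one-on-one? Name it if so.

Head-to-head results (9 voters total):
Gus vs Ben: Gus wins 5–4.
Gus vs Hira: Hira wins 5–4.
Gus vs Chen: Chen wins 5–4.
Ben vs Hira: Ben wins 5–4.
Ben vs Chen: Ben wins 5–4.
Hira vs Chen: Hira wins 5–4.
No candidate beats all others: Gus beats Ben beats Hira beats Gus, a majority cycle.

No Condorcet winner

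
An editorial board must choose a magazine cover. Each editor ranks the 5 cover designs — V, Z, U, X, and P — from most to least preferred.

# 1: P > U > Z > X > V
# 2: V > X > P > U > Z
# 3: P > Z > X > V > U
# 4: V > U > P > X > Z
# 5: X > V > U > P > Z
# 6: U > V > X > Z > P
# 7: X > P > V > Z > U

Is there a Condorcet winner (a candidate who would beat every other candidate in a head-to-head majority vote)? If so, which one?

X

Head-to-head results (7 voters total):
V vs Z: V wins 5–2.
V vs U: V wins 5–2.
V vs X: X wins 4–3.
V vs P: V wins 4–3.
Z vs U: U wins 5–2.
Z vs X: X wins 5–2.
Z vs P: P wins 6–1.
U vs X: X wins 4–3.
U vs P: P wins 4–3.
X vs P: X wins 4–3.
X beats each rival — V (4–3), Z (5–2), U (4–3), P (4–3) — so X is the Condorcet winner.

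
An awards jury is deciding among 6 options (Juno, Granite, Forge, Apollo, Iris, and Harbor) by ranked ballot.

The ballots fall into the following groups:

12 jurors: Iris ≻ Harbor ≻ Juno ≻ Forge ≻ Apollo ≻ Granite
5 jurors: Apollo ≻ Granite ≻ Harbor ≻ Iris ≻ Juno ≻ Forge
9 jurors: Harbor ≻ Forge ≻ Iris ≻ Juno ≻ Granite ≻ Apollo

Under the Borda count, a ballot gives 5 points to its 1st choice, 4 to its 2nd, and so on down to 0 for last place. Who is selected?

Borda scores:
  Juno: 12·3 + 5·1 + 9·2 = 59
  Granite: 12·0 + 5·4 + 9·1 = 29
  Forge: 12·2 + 5·0 + 9·4 = 60
  Apollo: 12·1 + 5·5 + 9·0 = 37
  Iris: 12·5 + 5·2 + 9·3 = 97
  Harbor: 12·4 + 5·3 + 9·5 = 108
Harbor has the highest total.

Harbor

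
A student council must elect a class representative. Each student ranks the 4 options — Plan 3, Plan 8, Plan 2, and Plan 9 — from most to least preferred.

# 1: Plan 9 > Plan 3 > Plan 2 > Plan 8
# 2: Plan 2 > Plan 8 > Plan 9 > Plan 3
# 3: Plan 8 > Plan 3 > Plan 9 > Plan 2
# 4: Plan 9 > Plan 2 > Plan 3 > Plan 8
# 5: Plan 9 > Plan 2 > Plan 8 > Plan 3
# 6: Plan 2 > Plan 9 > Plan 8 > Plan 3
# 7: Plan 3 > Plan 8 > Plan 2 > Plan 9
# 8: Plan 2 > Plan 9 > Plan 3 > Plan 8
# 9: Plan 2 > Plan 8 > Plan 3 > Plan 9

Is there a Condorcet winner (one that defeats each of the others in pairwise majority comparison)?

Yes

Head-to-head results (9 voters total):
Plan 3 vs Plan 8: Plan 8 wins 5–4.
Plan 3 vs Plan 2: Plan 2 wins 6–3.
Plan 3 vs Plan 9: Plan 9 wins 6–3.
Plan 8 vs Plan 2: Plan 2 wins 7–2.
Plan 8 vs Plan 9: Plan 9 wins 5–4.
Plan 2 vs Plan 9: Plan 2 wins 5–4.
Plan 2 beats each rival — Plan 3 (6–3), Plan 8 (7–2), Plan 9 (5–4) — so Plan 2 is the Condorcet winner.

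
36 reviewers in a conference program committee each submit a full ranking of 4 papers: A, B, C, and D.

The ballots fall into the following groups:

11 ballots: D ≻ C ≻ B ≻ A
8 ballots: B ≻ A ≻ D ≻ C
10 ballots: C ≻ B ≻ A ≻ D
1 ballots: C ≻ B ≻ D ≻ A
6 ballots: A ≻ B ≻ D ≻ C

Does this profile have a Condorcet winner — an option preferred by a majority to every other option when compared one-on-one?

No

Head-to-head results (36 voters total):
A vs B: B wins 30–6.
A vs C: C wins 22–14.
A vs D: A wins 24–12.
B vs C: C wins 22–14.
B vs D: B wins 25–11.
C vs D: D wins 25–11.
No candidate beats all others: A beats D beats C beats A, a majority cycle.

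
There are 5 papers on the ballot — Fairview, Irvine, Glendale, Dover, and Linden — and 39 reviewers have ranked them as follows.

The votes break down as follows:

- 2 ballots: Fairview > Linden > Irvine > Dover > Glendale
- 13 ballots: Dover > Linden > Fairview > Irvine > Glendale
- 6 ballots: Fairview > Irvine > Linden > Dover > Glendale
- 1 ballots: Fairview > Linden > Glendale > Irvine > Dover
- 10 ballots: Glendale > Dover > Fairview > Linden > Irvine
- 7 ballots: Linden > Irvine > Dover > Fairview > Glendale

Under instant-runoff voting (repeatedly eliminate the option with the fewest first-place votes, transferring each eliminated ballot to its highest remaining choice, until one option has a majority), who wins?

Dover

Round 1: Dover 13, Glendale 10, Fairview 9, Linden 7, Irvine 0. Irvine has the fewest and is eliminated.
Round 2: Dover 13, Glendale 10, Fairview 9, Linden 7. Linden has the fewest and is eliminated.
Round 3: Dover 20, Glendale 10, Fairview 9. Dover has a majority.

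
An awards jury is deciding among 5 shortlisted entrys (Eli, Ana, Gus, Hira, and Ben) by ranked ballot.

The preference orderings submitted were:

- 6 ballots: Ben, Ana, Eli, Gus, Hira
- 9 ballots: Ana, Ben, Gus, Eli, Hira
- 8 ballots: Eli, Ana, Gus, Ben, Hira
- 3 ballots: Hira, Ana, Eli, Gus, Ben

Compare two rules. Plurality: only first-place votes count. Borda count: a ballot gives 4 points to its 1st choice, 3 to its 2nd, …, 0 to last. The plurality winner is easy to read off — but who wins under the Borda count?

Plurality first-place counts: Eli 8, Ana 9, Gus 0, Hira 3, Ben 6 → Ana.
Borda totals: Eli 59, Ana 87, Gus 43, Hira 12, Ben 59 → Ana.

Ana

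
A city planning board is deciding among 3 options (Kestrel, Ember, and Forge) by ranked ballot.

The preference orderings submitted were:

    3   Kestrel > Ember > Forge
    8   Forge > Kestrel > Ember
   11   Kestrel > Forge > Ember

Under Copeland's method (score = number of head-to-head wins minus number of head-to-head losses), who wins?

Kestrel

Pairwise results:
  Kestrel vs Ember: Kestrel wins 22–0.
  Kestrel vs Forge: Kestrel wins 14–8.
  Ember vs Forge: Forge wins 19–3.
Copeland scores (wins − losses):
  Kestrel: 2 − 0 = 2
  Ember: 0 − 2 = -2
  Forge: 1 − 1 = 0
Kestrel has the best Copeland score.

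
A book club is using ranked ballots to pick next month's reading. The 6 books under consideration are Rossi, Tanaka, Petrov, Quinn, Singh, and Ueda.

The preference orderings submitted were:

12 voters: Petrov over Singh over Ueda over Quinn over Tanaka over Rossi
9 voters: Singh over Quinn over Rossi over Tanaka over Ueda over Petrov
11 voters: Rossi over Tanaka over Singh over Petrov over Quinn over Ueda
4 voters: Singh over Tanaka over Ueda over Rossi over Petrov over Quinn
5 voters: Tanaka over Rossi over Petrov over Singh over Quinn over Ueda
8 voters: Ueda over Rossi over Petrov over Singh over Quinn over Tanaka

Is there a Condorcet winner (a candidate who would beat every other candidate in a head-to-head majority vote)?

Head-to-head results (49 voters total):
Rossi vs Tanaka: Rossi wins 28–21.
Rossi vs Petrov: Rossi wins 37–12.
Rossi vs Quinn: Rossi wins 28–21.
Rossi vs Singh: Singh wins 25–24.
Rossi vs Ueda: Rossi wins 25–24.
Tanaka vs Petrov: Tanaka wins 29–20.
Tanaka vs Quinn: Quinn wins 29–20.
Tanaka vs Singh: Singh wins 33–16.
Tanaka vs Ueda: Tanaka wins 29–20.
Petrov vs Quinn: Petrov wins 40–9.
Petrov vs Singh: Petrov wins 25–24.
Petrov vs Ueda: Petrov wins 28–21.
Quinn vs Singh: Singh wins 49–0.
Quinn vs Ueda: Quinn wins 25–24.
Singh vs Ueda: Singh wins 41–8.
No candidate beats all others: Rossi beats Petrov beats Singh beats Rossi, a majority cycle.

No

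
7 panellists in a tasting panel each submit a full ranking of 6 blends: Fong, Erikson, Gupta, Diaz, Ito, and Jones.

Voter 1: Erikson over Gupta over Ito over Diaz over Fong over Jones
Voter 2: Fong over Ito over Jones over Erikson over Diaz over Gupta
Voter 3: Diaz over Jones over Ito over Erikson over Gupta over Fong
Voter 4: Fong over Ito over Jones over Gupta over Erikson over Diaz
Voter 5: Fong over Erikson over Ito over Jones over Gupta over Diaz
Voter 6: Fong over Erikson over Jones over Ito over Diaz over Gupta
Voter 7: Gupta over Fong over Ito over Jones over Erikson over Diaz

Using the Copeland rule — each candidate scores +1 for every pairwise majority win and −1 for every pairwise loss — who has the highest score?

Fong

Pairwise results:
  Fong vs Erikson: Fong wins 5–2.
  Fong vs Gupta: Fong wins 4–3.
  Fong vs Diaz: Fong wins 5–2.
  Fong vs Ito: Fong wins 5–2.
  Fong vs Jones: Fong wins 6–1.
  Erikson vs Gupta: Erikson wins 5–2.
  Erikson vs Diaz: Erikson wins 6–1.
  Erikson vs Ito: Ito wins 4–3.
  Erikson vs Jones: Jones wins 4–3.
  Gupta vs Diaz: Gupta wins 4–3.
  Gupta vs Ito: Ito wins 5–2.
  Gupta vs Jones: Jones wins 5–2.
  Diaz vs Ito: Ito wins 6–1.
  Diaz vs Jones: Jones wins 5–2.
  Ito vs Jones: Ito wins 5–2.
Copeland scores (wins − losses):
  Fong: 5 − 0 = 5
  Erikson: 2 − 3 = -1
  Gupta: 1 − 4 = -3
  Diaz: 0 − 5 = -5
  Ito: 4 − 1 = 3
  Jones: 3 − 2 = 1
Fong has the best Copeland score.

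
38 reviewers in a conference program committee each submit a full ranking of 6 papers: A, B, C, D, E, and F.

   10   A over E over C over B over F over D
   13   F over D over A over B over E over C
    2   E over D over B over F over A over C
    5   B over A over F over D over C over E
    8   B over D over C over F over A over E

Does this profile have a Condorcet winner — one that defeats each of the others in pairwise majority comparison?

No

Head-to-head results (38 voters total):
A vs B: A wins 23–15.
A vs C: A wins 30–8.
A vs D: D wins 23–15.
A vs E: A wins 36–2.
A vs F: F wins 23–15.
B vs C: B wins 28–10.
B vs D: B wins 23–15.
B vs E: B wins 26–12.
B vs F: B wins 25–13.
C vs D: D wins 28–10.
C vs E: E wins 25–13.
C vs F: F wins 20–18.
D vs E: D wins 26–12.
D vs F: F wins 28–10.
E vs F: F wins 26–12.
No candidate beats all others: A beats B beats D beats A, a majority cycle.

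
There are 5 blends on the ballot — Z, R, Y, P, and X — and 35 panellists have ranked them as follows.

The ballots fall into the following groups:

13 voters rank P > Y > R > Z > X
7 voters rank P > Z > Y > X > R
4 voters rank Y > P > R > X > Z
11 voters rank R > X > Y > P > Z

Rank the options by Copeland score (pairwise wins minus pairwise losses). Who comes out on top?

P

Pairwise results:
  Z vs R: R wins 28–7.
  Z vs Y: Y wins 28–7.
  Z vs P: P wins 35–0.
  Z vs X: Z wins 20–15.
  R vs Y: Y wins 24–11.
  R vs P: P wins 24–11.
  R vs X: R wins 28–7.
  Y vs P: P wins 20–15.
  Y vs X: Y wins 24–11.
  P vs X: P wins 24–11.
Copeland scores (wins − losses):
  Z: 1 − 3 = -2
  R: 2 − 2 = 0
  Y: 3 − 1 = 2
  P: 4 − 0 = 4
  X: 0 − 4 = -4
P has the best Copeland score.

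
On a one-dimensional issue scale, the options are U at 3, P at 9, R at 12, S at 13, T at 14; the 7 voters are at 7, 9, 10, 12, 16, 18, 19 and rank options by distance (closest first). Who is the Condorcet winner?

R

With single-peaked preferences on a line, the Condorcet winner is the candidate closest to the median voter.
The median voter (position 12) is closest to R at 12.
Check: R vs U — voters closer to R: 6 of 7.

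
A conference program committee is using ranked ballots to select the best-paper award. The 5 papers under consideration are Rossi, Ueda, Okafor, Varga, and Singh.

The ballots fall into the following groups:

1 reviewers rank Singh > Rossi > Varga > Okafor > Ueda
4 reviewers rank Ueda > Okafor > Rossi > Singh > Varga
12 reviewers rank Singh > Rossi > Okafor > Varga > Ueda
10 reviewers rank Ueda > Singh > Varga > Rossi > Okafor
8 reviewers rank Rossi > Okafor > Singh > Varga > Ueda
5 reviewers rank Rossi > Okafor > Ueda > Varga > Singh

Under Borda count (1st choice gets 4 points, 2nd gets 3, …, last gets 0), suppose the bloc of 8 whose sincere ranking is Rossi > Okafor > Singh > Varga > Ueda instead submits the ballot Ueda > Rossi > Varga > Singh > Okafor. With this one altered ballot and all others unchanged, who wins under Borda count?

Rossi

Borda totals with the altered ballot: Rossi 101, Ueda 98, Okafor 52, Varga 55, Singh 94.
The winner is unchanged: still Rossi.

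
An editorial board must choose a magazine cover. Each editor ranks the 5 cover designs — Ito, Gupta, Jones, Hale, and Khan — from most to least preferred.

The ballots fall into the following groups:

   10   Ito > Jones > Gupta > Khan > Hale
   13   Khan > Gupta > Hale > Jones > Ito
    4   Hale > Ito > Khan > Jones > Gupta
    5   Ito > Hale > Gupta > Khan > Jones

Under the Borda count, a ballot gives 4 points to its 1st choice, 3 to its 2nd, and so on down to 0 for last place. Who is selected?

Khan

Borda scores:
  Ito: 10·4 + 13·0 + 4·3 + 5·4 = 72
  Gupta: 10·2 + 13·3 + 4·0 + 5·2 = 69
  Jones: 10·3 + 13·1 + 4·1 + 5·0 = 47
  Hale: 10·0 + 13·2 + 4·4 + 5·3 = 57
  Khan: 10·1 + 13·4 + 4·2 + 5·1 = 75
Khan has the highest total.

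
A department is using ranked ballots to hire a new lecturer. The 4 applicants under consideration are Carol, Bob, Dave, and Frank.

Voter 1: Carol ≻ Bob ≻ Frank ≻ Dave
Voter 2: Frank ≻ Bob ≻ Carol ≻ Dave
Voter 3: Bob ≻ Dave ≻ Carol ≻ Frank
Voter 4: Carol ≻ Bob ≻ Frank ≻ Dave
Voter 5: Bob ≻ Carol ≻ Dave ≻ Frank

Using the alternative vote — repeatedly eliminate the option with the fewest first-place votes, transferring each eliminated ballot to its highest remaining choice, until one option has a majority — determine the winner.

Round 1: Carol 2, Bob 2, Frank 1, Dave 0. Dave has the fewest and is eliminated.
Round 2: Carol 2, Bob 2, Frank 1. Frank has the fewest and is eliminated.
Round 3: Bob 3, Carol 2. Bob has a majority.

Bob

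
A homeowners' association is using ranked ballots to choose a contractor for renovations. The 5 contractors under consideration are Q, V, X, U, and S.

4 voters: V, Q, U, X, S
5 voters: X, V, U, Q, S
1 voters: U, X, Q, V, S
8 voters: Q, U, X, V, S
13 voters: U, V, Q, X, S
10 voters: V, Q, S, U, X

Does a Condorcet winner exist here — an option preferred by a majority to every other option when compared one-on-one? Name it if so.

There is no Condorcet winner

Head-to-head results (41 voters total):
Q vs V: V wins 32–9.
Q vs X: Q wins 35–6.
Q vs U: Q wins 22–19.
Q vs S: Q wins 41–0.
V vs X: V wins 27–14.
V vs U: U wins 22–19.
V vs S: V wins 41–0.
X vs U: U wins 36–5.
X vs S: X wins 31–10.
U vs S: U wins 31–10.
No candidate beats all others: Q beats U beats V beats Q, a majority cycle.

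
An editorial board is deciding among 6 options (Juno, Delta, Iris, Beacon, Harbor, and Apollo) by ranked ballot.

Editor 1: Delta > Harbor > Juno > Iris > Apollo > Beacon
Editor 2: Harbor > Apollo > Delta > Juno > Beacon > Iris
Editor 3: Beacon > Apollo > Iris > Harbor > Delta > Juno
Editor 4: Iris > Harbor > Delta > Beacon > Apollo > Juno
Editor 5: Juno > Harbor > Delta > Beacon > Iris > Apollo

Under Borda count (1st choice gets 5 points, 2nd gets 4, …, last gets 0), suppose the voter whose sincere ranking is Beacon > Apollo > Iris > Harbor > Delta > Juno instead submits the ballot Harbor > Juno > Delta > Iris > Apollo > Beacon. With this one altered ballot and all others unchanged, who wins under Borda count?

Harbor

Borda totals with the altered ballot: Juno 14, Delta 17, Iris 10, Beacon 5, Harbor 22, Apollo 7.
The winner is unchanged: still Harbor.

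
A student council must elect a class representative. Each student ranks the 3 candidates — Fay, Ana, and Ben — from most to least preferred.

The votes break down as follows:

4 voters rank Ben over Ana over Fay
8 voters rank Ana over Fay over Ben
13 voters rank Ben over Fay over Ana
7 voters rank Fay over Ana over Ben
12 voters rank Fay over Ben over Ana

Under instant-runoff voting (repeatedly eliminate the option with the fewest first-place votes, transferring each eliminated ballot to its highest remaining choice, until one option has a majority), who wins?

Round 1: Fay 19, Ben 17, Ana 8. Ana has the fewest and is eliminated.
Round 2: Fay 27, Ben 17. Fay has a majority.

Fay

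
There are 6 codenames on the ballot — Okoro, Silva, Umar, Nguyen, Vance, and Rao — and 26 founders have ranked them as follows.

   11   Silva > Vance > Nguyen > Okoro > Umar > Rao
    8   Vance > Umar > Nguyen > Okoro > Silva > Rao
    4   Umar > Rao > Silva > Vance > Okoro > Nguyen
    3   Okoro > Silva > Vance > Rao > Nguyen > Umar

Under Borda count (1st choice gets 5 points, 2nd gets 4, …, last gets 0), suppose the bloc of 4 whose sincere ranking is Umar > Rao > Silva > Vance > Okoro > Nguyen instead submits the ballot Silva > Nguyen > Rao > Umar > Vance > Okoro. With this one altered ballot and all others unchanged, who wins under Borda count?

Borda totals with the altered ballot: Okoro 53, Silva 95, Umar 51, Nguyen 76, Vance 97, Rao 18.
The winner is unchanged: still Vance.

Vance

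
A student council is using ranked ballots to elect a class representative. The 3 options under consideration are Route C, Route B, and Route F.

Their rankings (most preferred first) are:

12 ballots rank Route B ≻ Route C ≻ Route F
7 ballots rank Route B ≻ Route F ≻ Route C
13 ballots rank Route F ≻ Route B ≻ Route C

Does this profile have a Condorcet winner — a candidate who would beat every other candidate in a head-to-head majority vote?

Yes

Head-to-head results (32 voters total):
Route C vs Route B: Route B wins 32–0.
Route C vs Route F: Route F wins 20–12.
Route B vs Route F: Route B wins 19–13.
Route B beats each rival — Route C (32–0), Route F (19–13) — so Route B is the Condorcet winner.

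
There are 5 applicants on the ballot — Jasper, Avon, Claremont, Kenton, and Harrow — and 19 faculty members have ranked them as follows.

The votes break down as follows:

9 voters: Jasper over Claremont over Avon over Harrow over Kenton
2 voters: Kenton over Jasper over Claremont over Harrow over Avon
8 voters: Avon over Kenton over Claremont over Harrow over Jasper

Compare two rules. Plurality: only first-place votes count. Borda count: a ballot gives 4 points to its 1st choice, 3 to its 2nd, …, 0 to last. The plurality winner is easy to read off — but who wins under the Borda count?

Avon

Plurality first-place counts: Jasper 9, Avon 8, Claremont 0, Kenton 2, Harrow 0 → Jasper.
Borda totals: Jasper 42, Avon 50, Claremont 47, Kenton 32, Harrow 19 → Avon.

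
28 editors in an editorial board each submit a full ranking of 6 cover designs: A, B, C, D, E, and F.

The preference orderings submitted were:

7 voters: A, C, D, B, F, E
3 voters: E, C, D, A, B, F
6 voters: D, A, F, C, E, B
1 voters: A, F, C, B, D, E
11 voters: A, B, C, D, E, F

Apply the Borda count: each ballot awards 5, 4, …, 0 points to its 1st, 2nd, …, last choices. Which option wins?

Borda scores:
  A: 7·5 + 3·2 + 6·4 + 5 + 11·5 = 125
  B: 7·2 + 3·1 + 6·0 + 2 + 11·4 = 63
  C: 7·4 + 3·4 + 6·2 + 3 + 11·3 = 88
  D: 7·3 + 3·3 + 6·5 + 1 + 11·2 = 83
  E: 7·0 + 3·5 + 6·1 + 0 + 11·1 = 32
  F: 7·1 + 3·0 + 6·3 + 4 + 11·0 = 29
A has the highest total.

A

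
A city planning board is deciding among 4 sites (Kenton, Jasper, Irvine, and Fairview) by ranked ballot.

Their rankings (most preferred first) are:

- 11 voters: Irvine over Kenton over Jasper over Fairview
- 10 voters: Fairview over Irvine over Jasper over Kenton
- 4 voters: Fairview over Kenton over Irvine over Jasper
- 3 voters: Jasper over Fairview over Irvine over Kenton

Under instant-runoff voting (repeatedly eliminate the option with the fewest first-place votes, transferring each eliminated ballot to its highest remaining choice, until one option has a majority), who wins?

Fairview

Round 1: Fairview 14, Irvine 11, Jasper 3, Kenton 0. Kenton has the fewest and is eliminated.
Round 2: Fairview 14, Irvine 11, Jasper 3. Jasper has the fewest and is eliminated.
Round 3: Fairview 17, Irvine 11. Fairview has a majority.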